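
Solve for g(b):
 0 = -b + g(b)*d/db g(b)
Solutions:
 g(b) = -sqrt(C1 + b^2)
 g(b) = sqrt(C1 + b^2)


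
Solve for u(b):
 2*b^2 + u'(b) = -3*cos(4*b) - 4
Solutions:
 u(b) = C1 - 2*b^3/3 - 4*b - 3*sin(4*b)/4


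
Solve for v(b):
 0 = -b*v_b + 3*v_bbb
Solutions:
 v(b) = C1 + Integral(C2*airyai(3^(2/3)*b/3) + C3*airybi(3^(2/3)*b/3), b)


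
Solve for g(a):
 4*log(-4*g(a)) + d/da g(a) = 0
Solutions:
 Integral(1/(log(-_y) + 2*log(2)), (_y, g(a)))/4 = C1 - a


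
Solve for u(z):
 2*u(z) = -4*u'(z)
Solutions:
 u(z) = C1*exp(-z/2)


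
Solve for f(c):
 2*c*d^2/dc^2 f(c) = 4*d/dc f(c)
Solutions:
 f(c) = C1 + C2*c^3


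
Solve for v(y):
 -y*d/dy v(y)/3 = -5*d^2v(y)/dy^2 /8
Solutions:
 v(y) = C1 + C2*erfi(2*sqrt(15)*y/15)


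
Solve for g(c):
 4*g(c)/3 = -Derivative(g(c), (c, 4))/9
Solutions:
 g(c) = (C1*sin(3^(1/4)*c) + C2*cos(3^(1/4)*c))*exp(-3^(1/4)*c) + (C3*sin(3^(1/4)*c) + C4*cos(3^(1/4)*c))*exp(3^(1/4)*c)


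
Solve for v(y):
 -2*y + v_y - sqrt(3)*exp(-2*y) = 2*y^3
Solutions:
 v(y) = C1 + y^4/2 + y^2 - sqrt(3)*exp(-2*y)/2


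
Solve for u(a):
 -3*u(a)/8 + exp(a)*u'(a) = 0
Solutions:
 u(a) = C1*exp(-3*exp(-a)/8)


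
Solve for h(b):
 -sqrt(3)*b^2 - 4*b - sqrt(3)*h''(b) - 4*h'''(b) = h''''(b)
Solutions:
 h(b) = C1 + C2*b + C3*exp(b*(-2 + sqrt(4 - sqrt(3)))) + C4*exp(-b*(sqrt(4 - sqrt(3)) + 2)) - b^4/12 + 2*sqrt(3)*b^3/9 + b^2*(-8 + sqrt(3))/3


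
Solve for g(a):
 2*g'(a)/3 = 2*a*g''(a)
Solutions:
 g(a) = C1 + C2*a^(4/3)


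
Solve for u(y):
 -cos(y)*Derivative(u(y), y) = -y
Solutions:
 u(y) = C1 + Integral(y/cos(y), y)


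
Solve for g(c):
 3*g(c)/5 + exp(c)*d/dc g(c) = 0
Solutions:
 g(c) = C1*exp(3*exp(-c)/5)


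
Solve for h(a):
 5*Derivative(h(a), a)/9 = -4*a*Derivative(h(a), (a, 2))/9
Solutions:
 h(a) = C1 + C2/a^(1/4)


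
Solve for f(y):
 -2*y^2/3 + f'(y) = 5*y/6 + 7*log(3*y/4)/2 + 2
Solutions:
 f(y) = C1 + 2*y^3/9 + 5*y^2/12 + 7*y*log(y)/2 - 7*y*log(2) - 3*y/2 + 7*y*log(3)/2


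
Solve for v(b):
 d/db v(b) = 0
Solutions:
 v(b) = C1


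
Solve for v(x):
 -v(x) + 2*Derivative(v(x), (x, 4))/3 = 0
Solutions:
 v(x) = C1*exp(-2^(3/4)*3^(1/4)*x/2) + C2*exp(2^(3/4)*3^(1/4)*x/2) + C3*sin(2^(3/4)*3^(1/4)*x/2) + C4*cos(2^(3/4)*3^(1/4)*x/2)


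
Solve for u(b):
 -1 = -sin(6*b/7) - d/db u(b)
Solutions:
 u(b) = C1 + b + 7*cos(6*b/7)/6


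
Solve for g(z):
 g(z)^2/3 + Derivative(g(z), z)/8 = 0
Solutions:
 g(z) = 3/(C1 + 8*z)


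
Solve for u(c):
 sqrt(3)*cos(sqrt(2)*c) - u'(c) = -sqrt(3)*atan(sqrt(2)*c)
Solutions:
 u(c) = C1 + sqrt(3)*(c*atan(sqrt(2)*c) - sqrt(2)*log(2*c^2 + 1)/4) + sqrt(6)*sin(sqrt(2)*c)/2


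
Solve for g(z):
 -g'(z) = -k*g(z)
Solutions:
 g(z) = C1*exp(k*z)


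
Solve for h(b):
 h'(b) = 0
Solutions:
 h(b) = C1


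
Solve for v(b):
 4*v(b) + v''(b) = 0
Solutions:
 v(b) = C1*sin(2*b) + C2*cos(2*b)


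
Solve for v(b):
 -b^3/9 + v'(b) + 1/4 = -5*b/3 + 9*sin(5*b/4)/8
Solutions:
 v(b) = C1 + b^4/36 - 5*b^2/6 - b/4 - 9*cos(5*b/4)/10


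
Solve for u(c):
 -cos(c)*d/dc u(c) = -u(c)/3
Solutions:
 u(c) = C1*(sin(c) + 1)^(1/6)/(sin(c) - 1)^(1/6)


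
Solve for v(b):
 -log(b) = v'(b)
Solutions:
 v(b) = C1 - b*log(b) + b


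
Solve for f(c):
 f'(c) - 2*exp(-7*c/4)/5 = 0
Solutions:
 f(c) = C1 - 8*exp(-7*c/4)/35


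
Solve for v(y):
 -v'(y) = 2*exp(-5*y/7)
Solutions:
 v(y) = C1 + 14*exp(-5*y/7)/5


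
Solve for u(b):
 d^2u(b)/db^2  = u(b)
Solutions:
 u(b) = C1*exp(-b) + C2*exp(b)


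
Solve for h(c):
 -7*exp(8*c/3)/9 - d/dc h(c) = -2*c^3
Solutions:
 h(c) = C1 + c^4/2 - 7*exp(8*c/3)/24


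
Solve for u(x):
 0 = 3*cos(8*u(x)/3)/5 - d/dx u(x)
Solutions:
 -3*x/5 - 3*log(sin(8*u(x)/3) - 1)/16 + 3*log(sin(8*u(x)/3) + 1)/16 = C1


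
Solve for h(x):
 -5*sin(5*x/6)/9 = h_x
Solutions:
 h(x) = C1 + 2*cos(5*x/6)/3


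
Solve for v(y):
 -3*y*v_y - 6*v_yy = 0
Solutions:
 v(y) = C1 + C2*erf(y/2)


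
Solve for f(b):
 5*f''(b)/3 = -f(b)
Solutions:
 f(b) = C1*sin(sqrt(15)*b/5) + C2*cos(sqrt(15)*b/5)


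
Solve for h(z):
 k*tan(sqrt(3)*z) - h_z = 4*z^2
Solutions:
 h(z) = C1 - sqrt(3)*k*log(cos(sqrt(3)*z))/3 - 4*z^3/3


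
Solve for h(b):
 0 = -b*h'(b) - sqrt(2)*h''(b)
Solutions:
 h(b) = C1 + C2*erf(2^(1/4)*b/2)


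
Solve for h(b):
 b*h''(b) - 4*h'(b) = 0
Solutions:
 h(b) = C1 + C2*b^5


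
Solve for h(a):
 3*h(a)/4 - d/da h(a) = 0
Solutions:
 h(a) = C1*exp(3*a/4)


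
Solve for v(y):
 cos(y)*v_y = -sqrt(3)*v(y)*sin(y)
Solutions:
 v(y) = C1*cos(y)^(sqrt(3))


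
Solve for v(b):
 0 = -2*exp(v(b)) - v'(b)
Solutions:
 v(b) = log(1/(C1 + 2*b))


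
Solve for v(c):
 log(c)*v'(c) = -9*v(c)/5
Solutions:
 v(c) = C1*exp(-9*li(c)/5)


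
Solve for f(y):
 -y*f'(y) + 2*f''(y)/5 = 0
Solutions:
 f(y) = C1 + C2*erfi(sqrt(5)*y/2)


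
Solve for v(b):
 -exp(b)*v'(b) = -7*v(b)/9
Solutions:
 v(b) = C1*exp(-7*exp(-b)/9)


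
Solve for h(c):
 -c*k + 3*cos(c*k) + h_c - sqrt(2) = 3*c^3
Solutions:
 h(c) = C1 + 3*c^4/4 + c^2*k/2 + sqrt(2)*c - 3*sin(c*k)/k


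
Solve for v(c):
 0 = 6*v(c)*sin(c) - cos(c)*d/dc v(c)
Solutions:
 v(c) = C1/cos(c)^6


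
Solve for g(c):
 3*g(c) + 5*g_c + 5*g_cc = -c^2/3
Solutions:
 g(c) = -c^2/9 + 10*c/27 + (C1*sin(sqrt(35)*c/10) + C2*cos(sqrt(35)*c/10))*exp(-c/2) - 20/81


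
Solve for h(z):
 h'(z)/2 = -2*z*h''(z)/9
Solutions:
 h(z) = C1 + C2/z^(5/4)


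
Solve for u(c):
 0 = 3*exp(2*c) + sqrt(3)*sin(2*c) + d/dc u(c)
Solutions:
 u(c) = C1 - 3*exp(2*c)/2 + sqrt(3)*cos(2*c)/2


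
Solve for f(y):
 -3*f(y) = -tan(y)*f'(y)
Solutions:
 f(y) = C1*sin(y)^3


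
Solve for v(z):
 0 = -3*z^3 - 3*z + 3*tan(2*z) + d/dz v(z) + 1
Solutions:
 v(z) = C1 + 3*z^4/4 + 3*z^2/2 - z + 3*log(cos(2*z))/2


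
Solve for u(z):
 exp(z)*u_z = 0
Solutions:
 u(z) = C1


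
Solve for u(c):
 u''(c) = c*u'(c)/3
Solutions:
 u(c) = C1 + C2*erfi(sqrt(6)*c/6)


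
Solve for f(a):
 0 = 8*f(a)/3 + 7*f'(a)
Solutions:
 f(a) = C1*exp(-8*a/21)


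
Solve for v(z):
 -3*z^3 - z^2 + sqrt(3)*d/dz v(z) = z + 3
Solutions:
 v(z) = C1 + sqrt(3)*z^4/4 + sqrt(3)*z^3/9 + sqrt(3)*z^2/6 + sqrt(3)*z


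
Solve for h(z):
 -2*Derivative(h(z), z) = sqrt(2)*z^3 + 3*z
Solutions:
 h(z) = C1 - sqrt(2)*z^4/8 - 3*z^2/4


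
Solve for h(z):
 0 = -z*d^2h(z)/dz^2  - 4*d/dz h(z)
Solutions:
 h(z) = C1 + C2/z^3


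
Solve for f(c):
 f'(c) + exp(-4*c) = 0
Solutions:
 f(c) = C1 + exp(-4*c)/4


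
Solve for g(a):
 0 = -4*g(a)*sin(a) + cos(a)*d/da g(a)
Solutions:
 g(a) = C1/cos(a)^4


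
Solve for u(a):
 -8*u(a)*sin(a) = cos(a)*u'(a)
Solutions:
 u(a) = C1*cos(a)^8


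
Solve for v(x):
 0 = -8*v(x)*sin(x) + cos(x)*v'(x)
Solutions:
 v(x) = C1/cos(x)^8


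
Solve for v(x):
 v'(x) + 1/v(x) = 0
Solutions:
 v(x) = -sqrt(C1 - 2*x)
 v(x) = sqrt(C1 - 2*x)


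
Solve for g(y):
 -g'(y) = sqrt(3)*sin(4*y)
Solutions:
 g(y) = C1 + sqrt(3)*cos(4*y)/4


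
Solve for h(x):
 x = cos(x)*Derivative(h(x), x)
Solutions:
 h(x) = C1 + Integral(x/cos(x), x)


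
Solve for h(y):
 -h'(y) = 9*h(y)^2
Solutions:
 h(y) = 1/(C1 + 9*y)


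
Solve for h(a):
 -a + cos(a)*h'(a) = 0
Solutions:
 h(a) = C1 + Integral(a/cos(a), a)


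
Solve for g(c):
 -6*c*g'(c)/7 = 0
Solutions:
 g(c) = C1


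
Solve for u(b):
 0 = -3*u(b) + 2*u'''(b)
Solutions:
 u(b) = C3*exp(2^(2/3)*3^(1/3)*b/2) + (C1*sin(2^(2/3)*3^(5/6)*b/4) + C2*cos(2^(2/3)*3^(5/6)*b/4))*exp(-2^(2/3)*3^(1/3)*b/4)


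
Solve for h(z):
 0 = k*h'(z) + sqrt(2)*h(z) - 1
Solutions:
 h(z) = C1*exp(-sqrt(2)*z/k) + sqrt(2)/2


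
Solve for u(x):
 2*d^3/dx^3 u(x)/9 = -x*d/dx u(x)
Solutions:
 u(x) = C1 + Integral(C2*airyai(-6^(2/3)*x/2) + C3*airybi(-6^(2/3)*x/2), x)


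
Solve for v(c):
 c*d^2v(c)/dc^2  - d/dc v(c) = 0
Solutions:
 v(c) = C1 + C2*c^2


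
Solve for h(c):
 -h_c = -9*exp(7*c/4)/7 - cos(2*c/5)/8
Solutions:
 h(c) = C1 + 36*exp(7*c/4)/49 + 5*sin(2*c/5)/16


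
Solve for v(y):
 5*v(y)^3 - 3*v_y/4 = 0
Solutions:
 v(y) = -sqrt(6)*sqrt(-1/(C1 + 20*y))/2
 v(y) = sqrt(6)*sqrt(-1/(C1 + 20*y))/2


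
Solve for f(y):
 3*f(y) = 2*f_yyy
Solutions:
 f(y) = C3*exp(2^(2/3)*3^(1/3)*y/2) + (C1*sin(2^(2/3)*3^(5/6)*y/4) + C2*cos(2^(2/3)*3^(5/6)*y/4))*exp(-2^(2/3)*3^(1/3)*y/4)


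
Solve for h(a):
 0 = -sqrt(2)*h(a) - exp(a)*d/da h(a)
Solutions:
 h(a) = C1*exp(sqrt(2)*exp(-a))


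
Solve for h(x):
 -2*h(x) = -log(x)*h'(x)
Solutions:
 h(x) = C1*exp(2*li(x))


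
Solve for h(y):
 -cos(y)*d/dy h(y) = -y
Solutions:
 h(y) = C1 + Integral(y/cos(y), y)


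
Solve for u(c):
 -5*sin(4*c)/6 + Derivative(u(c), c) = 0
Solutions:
 u(c) = C1 - 5*cos(4*c)/24


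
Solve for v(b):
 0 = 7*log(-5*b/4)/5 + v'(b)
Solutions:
 v(b) = C1 - 7*b*log(-b)/5 + 7*b*(-log(5) + 1 + 2*log(2))/5


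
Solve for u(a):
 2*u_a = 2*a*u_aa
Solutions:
 u(a) = C1 + C2*a^2


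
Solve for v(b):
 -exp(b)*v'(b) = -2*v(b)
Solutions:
 v(b) = C1*exp(-2*exp(-b))


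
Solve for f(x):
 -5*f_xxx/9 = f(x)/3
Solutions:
 f(x) = C3*exp(-3^(1/3)*5^(2/3)*x/5) + (C1*sin(3^(5/6)*5^(2/3)*x/10) + C2*cos(3^(5/6)*5^(2/3)*x/10))*exp(3^(1/3)*5^(2/3)*x/10)


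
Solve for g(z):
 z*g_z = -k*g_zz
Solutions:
 g(z) = C1 + C2*sqrt(k)*erf(sqrt(2)*z*sqrt(1/k)/2)


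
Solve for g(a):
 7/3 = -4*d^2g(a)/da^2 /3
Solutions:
 g(a) = C1 + C2*a - 7*a^2/8


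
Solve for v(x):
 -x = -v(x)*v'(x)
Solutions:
 v(x) = -sqrt(C1 + x^2)
 v(x) = sqrt(C1 + x^2)


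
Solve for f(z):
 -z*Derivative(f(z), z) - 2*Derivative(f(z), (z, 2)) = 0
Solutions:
 f(z) = C1 + C2*erf(z/2)


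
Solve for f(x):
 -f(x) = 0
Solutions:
 f(x) = 0


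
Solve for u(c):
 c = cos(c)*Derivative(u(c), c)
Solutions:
 u(c) = C1 + Integral(c/cos(c), c)


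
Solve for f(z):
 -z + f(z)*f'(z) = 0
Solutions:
 f(z) = -sqrt(C1 + z^2)
 f(z) = sqrt(C1 + z^2)


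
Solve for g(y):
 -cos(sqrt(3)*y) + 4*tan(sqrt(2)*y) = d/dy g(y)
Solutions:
 g(y) = C1 - 2*sqrt(2)*log(cos(sqrt(2)*y)) - sqrt(3)*sin(sqrt(3)*y)/3


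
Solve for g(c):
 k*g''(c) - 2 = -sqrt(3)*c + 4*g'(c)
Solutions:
 g(c) = C1 + C2*exp(4*c/k) + sqrt(3)*c^2/8 + sqrt(3)*c*k/16 - c/2


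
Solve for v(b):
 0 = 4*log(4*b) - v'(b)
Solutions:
 v(b) = C1 + 4*b*log(b) - 4*b + b*log(256)


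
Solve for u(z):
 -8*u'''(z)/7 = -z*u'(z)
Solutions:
 u(z) = C1 + Integral(C2*airyai(7^(1/3)*z/2) + C3*airybi(7^(1/3)*z/2), z)


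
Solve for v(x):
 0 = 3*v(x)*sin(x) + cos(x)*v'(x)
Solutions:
 v(x) = C1*cos(x)^3


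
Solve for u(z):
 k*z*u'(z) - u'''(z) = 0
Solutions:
 u(z) = C1 + Integral(C2*airyai(k^(1/3)*z) + C3*airybi(k^(1/3)*z), z)


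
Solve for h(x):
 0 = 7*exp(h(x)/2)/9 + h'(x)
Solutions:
 h(x) = 2*log(1/(C1 + 7*x)) + 2*log(18)


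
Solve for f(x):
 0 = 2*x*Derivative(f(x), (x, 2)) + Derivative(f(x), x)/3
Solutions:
 f(x) = C1 + C2*x^(5/6)


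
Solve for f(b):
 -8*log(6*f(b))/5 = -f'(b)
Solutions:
 -5*Integral(1/(log(_y) + log(6)), (_y, f(b)))/8 = C1 - b


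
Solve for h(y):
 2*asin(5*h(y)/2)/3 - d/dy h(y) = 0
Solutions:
 Integral(1/asin(5*_y/2), (_y, h(y))) = C1 + 2*y/3


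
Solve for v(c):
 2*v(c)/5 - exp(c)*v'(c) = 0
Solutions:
 v(c) = C1*exp(-2*exp(-c)/5)


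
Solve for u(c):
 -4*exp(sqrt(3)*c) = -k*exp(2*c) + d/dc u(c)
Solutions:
 u(c) = C1 + k*exp(2*c)/2 - 4*sqrt(3)*exp(sqrt(3)*c)/3


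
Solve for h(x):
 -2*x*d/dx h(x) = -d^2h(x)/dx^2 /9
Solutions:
 h(x) = C1 + C2*erfi(3*x)


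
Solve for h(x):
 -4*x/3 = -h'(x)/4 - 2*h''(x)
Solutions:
 h(x) = C1 + C2*exp(-x/8) + 8*x^2/3 - 128*x/3


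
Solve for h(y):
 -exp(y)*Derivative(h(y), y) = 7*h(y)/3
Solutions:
 h(y) = C1*exp(7*exp(-y)/3)


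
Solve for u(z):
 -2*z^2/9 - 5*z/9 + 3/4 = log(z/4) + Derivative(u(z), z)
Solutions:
 u(z) = C1 - 2*z^3/27 - 5*z^2/18 - z*log(z) + 2*z*log(2) + 7*z/4


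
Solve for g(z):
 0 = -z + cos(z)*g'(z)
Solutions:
 g(z) = C1 + Integral(z/cos(z), z)


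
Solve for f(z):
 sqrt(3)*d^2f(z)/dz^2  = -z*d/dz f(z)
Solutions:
 f(z) = C1 + C2*erf(sqrt(2)*3^(3/4)*z/6)


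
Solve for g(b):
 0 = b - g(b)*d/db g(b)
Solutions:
 g(b) = -sqrt(C1 + b^2)
 g(b) = sqrt(C1 + b^2)


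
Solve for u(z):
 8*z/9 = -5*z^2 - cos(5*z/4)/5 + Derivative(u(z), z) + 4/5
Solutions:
 u(z) = C1 + 5*z^3/3 + 4*z^2/9 - 4*z/5 + 4*sin(5*z/4)/25


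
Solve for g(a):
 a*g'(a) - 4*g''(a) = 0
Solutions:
 g(a) = C1 + C2*erfi(sqrt(2)*a/4)


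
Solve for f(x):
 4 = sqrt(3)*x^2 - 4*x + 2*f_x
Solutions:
 f(x) = C1 - sqrt(3)*x^3/6 + x^2 + 2*x


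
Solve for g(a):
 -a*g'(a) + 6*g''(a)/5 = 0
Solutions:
 g(a) = C1 + C2*erfi(sqrt(15)*a/6)


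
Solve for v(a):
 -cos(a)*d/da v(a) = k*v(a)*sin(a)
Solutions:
 v(a) = C1*exp(k*log(cos(a)))


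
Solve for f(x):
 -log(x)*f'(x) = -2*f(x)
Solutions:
 f(x) = C1*exp(2*li(x))


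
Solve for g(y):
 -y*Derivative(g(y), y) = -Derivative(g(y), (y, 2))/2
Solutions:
 g(y) = C1 + C2*erfi(y)


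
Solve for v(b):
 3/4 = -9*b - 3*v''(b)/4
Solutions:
 v(b) = C1 + C2*b - 2*b^3 - b^2/2


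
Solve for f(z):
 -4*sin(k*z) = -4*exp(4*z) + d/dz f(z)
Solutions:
 f(z) = C1 + exp(4*z) + 4*cos(k*z)/k


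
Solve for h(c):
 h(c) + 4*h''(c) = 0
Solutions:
 h(c) = C1*sin(c/2) + C2*cos(c/2)


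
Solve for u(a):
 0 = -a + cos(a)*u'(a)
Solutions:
 u(a) = C1 + Integral(a/cos(a), a)


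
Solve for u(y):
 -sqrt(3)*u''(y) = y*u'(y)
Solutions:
 u(y) = C1 + C2*erf(sqrt(2)*3^(3/4)*y/6)


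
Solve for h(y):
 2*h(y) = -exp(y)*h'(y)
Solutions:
 h(y) = C1*exp(2*exp(-y))


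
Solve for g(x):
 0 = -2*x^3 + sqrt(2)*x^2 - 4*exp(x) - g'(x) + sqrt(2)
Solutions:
 g(x) = C1 - x^4/2 + sqrt(2)*x^3/3 + sqrt(2)*x - 4*exp(x)


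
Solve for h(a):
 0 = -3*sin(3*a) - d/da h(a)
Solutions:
 h(a) = C1 + cos(3*a)


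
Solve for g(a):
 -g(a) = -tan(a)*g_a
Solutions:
 g(a) = C1*sin(a)


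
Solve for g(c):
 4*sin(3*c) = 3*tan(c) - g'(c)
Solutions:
 g(c) = C1 - 3*log(cos(c)) + 4*cos(3*c)/3


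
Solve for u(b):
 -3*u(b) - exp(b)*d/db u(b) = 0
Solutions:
 u(b) = C1*exp(3*exp(-b))


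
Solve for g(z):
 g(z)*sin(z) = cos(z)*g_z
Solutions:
 g(z) = C1/cos(z)


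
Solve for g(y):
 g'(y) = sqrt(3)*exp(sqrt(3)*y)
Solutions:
 g(y) = C1 + exp(sqrt(3)*y)


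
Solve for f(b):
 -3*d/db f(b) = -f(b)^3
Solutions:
 f(b) = -sqrt(6)*sqrt(-1/(C1 + b))/2
 f(b) = sqrt(6)*sqrt(-1/(C1 + b))/2


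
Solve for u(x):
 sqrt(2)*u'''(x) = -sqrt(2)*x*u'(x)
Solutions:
 u(x) = C1 + Integral(C2*airyai(-x) + C3*airybi(-x), x)


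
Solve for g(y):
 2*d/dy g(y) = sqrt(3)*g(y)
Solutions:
 g(y) = C1*exp(sqrt(3)*y/2)


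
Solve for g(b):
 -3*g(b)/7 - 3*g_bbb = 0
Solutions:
 g(b) = C3*exp(-7^(2/3)*b/7) + (C1*sin(sqrt(3)*7^(2/3)*b/14) + C2*cos(sqrt(3)*7^(2/3)*b/14))*exp(7^(2/3)*b/14)


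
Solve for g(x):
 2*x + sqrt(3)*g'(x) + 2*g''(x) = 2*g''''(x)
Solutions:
 g(x) = C1 + C2*exp(-2^(1/3)*sqrt(3)*x*(2*2^(1/3)/(sqrt(65) + 9)^(1/3) + (sqrt(65) + 9)^(1/3))/12)*sin(2^(1/3)*x*(-(sqrt(65) + 9)^(1/3) + 2*2^(1/3)/(sqrt(65) + 9)^(1/3))/4) + C3*exp(-2^(1/3)*sqrt(3)*x*(2*2^(1/3)/(sqrt(65) + 9)^(1/3) + (sqrt(65) + 9)^(1/3))/12)*cos(2^(1/3)*x*(-(sqrt(65) + 9)^(1/3) + 2*2^(1/3)/(sqrt(65) + 9)^(1/3))/4) + C4*exp(2^(1/3)*sqrt(3)*x*(2*2^(1/3)/(sqrt(65) + 9)^(1/3) + (sqrt(65) + 9)^(1/3))/6) - sqrt(3)*x^2/3 + 4*x/3


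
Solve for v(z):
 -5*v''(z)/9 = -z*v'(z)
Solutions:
 v(z) = C1 + C2*erfi(3*sqrt(10)*z/10)


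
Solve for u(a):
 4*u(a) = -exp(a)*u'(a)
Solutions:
 u(a) = C1*exp(4*exp(-a))


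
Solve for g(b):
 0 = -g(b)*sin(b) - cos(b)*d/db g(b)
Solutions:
 g(b) = C1*cos(b)


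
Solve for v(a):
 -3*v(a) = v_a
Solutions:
 v(a) = C1*exp(-3*a)


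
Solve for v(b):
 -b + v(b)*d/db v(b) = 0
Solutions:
 v(b) = -sqrt(C1 + b^2)
 v(b) = sqrt(C1 + b^2)


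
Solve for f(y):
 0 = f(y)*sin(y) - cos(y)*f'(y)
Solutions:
 f(y) = C1/cos(y)


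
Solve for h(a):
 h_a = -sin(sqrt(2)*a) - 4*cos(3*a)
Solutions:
 h(a) = C1 - 4*sin(3*a)/3 + sqrt(2)*cos(sqrt(2)*a)/2


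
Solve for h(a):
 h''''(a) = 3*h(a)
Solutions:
 h(a) = C1*exp(-3^(1/4)*a) + C2*exp(3^(1/4)*a) + C3*sin(3^(1/4)*a) + C4*cos(3^(1/4)*a)


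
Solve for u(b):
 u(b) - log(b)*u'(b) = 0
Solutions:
 u(b) = C1*exp(li(b))


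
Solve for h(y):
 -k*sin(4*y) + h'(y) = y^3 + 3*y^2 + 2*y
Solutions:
 h(y) = C1 - k*cos(4*y)/4 + y^4/4 + y^3 + y^2


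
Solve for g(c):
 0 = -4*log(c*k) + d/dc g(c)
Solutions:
 g(c) = C1 + 4*c*log(c*k) - 4*c


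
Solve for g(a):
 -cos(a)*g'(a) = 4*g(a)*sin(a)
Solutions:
 g(a) = C1*cos(a)^4


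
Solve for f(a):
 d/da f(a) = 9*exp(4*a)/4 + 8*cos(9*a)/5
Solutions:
 f(a) = C1 + 9*exp(4*a)/16 + 8*sin(9*a)/45


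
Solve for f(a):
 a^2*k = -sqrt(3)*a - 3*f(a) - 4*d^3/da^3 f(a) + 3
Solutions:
 f(a) = C3*exp(-6^(1/3)*a/2) - a^2*k/3 - sqrt(3)*a/3 + (C1*sin(2^(1/3)*3^(5/6)*a/4) + C2*cos(2^(1/3)*3^(5/6)*a/4))*exp(6^(1/3)*a/4) + 1


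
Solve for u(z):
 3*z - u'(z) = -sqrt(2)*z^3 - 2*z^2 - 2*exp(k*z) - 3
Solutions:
 u(z) = C1 + sqrt(2)*z^4/4 + 2*z^3/3 + 3*z^2/2 + 3*z + 2*exp(k*z)/k


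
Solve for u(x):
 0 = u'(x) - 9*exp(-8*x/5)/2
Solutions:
 u(x) = C1 - 45*exp(-8*x/5)/16


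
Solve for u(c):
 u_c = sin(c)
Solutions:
 u(c) = C1 - cos(c)


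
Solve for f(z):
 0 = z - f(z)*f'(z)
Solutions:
 f(z) = -sqrt(C1 + z^2)
 f(z) = sqrt(C1 + z^2)


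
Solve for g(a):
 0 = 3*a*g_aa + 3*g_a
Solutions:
 g(a) = C1 + C2*log(a)


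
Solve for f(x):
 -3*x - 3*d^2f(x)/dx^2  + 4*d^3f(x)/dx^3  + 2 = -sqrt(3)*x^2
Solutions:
 f(x) = C1 + C2*x + C3*exp(3*x/4) + sqrt(3)*x^4/36 + x^3*(-9 + 8*sqrt(3))/54 + x^2*(-9 + 16*sqrt(3))/27


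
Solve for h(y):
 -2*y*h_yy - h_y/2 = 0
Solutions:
 h(y) = C1 + C2*y^(3/4)


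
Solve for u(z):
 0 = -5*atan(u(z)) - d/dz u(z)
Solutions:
 Integral(1/atan(_y), (_y, u(z))) = C1 - 5*z


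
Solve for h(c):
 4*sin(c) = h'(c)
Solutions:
 h(c) = C1 - 4*cos(c)


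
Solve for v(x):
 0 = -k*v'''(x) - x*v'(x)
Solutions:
 v(x) = C1 + Integral(C2*airyai(x*(-1/k)^(1/3)) + C3*airybi(x*(-1/k)^(1/3)), x)


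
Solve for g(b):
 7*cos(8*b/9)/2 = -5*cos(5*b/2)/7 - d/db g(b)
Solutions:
 g(b) = C1 - 63*sin(8*b/9)/16 - 2*sin(5*b/2)/7


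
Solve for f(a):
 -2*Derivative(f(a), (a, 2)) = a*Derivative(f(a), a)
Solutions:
 f(a) = C1 + C2*erf(a/2)


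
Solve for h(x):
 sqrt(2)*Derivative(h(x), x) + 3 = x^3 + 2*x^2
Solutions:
 h(x) = C1 + sqrt(2)*x^4/8 + sqrt(2)*x^3/3 - 3*sqrt(2)*x/2


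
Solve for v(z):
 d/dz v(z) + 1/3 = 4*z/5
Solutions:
 v(z) = C1 + 2*z^2/5 - z/3


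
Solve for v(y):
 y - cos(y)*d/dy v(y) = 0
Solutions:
 v(y) = C1 + Integral(y/cos(y), y)


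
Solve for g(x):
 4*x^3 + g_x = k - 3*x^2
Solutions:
 g(x) = C1 + k*x - x^4 - x^3


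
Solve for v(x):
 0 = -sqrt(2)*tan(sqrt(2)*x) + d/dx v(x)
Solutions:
 v(x) = C1 - log(cos(sqrt(2)*x))


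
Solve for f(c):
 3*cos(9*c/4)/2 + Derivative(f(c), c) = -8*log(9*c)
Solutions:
 f(c) = C1 - 8*c*log(c) - 16*c*log(3) + 8*c - 2*sin(9*c/4)/3


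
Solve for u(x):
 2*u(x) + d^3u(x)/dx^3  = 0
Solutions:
 u(x) = C3*exp(-2^(1/3)*x) + (C1*sin(2^(1/3)*sqrt(3)*x/2) + C2*cos(2^(1/3)*sqrt(3)*x/2))*exp(2^(1/3)*x/2)


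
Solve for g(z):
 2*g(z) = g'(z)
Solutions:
 g(z) = C1*exp(2*z)


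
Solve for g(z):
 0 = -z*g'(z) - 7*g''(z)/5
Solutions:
 g(z) = C1 + C2*erf(sqrt(70)*z/14)


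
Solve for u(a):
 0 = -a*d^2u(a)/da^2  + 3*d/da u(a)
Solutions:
 u(a) = C1 + C2*a^4


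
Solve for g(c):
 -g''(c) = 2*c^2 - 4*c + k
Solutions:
 g(c) = C1 + C2*c - c^4/6 + 2*c^3/3 - c^2*k/2


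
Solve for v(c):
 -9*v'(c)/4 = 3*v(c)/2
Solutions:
 v(c) = C1*exp(-2*c/3)


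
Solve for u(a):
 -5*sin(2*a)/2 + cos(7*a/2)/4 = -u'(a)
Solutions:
 u(a) = C1 - sin(7*a/2)/14 - 5*cos(2*a)/4


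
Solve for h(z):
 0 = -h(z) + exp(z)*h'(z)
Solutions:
 h(z) = C1*exp(-exp(-z))


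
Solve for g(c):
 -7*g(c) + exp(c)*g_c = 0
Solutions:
 g(c) = C1*exp(-7*exp(-c))


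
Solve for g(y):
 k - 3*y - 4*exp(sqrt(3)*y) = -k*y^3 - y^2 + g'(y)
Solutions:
 g(y) = C1 + k*y^4/4 + k*y + y^3/3 - 3*y^2/2 - 4*sqrt(3)*exp(sqrt(3)*y)/3


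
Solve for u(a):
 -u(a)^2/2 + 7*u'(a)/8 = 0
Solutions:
 u(a) = -7/(C1 + 4*a)


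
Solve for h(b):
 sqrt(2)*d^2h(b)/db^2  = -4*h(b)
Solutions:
 h(b) = C1*sin(2^(3/4)*b) + C2*cos(2^(3/4)*b)


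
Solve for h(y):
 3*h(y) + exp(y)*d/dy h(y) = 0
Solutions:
 h(y) = C1*exp(3*exp(-y))


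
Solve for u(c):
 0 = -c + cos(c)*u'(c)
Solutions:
 u(c) = C1 + Integral(c/cos(c), c)


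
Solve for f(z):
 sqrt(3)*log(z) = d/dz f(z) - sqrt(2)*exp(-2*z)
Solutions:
 f(z) = C1 + sqrt(3)*z*log(z) - sqrt(3)*z - sqrt(2)*exp(-2*z)/2


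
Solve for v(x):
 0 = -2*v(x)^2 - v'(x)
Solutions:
 v(x) = 1/(C1 + 2*x)


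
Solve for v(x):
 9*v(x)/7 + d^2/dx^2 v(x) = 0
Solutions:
 v(x) = C1*sin(3*sqrt(7)*x/7) + C2*cos(3*sqrt(7)*x/7)


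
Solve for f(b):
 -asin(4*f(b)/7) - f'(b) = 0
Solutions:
 Integral(1/asin(4*_y/7), (_y, f(b))) = C1 - b


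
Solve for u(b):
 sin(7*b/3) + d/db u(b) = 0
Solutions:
 u(b) = C1 + 3*cos(7*b/3)/7


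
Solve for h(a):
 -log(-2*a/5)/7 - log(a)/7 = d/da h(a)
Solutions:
 h(a) = C1 - 2*a*log(a)/7 + a*(-log(2) + log(5) + 2 - I*pi)/7


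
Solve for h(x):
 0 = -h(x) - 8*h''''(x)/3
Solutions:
 h(x) = (C1*sin(2^(3/4)*3^(1/4)*x/4) + C2*cos(2^(3/4)*3^(1/4)*x/4))*exp(-2^(3/4)*3^(1/4)*x/4) + (C3*sin(2^(3/4)*3^(1/4)*x/4) + C4*cos(2^(3/4)*3^(1/4)*x/4))*exp(2^(3/4)*3^(1/4)*x/4)


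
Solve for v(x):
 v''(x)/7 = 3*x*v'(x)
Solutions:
 v(x) = C1 + C2*erfi(sqrt(42)*x/2)


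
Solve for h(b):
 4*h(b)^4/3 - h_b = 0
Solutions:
 h(b) = (-1/(C1 + 4*b))^(1/3)
 h(b) = (-1/(C1 + 4*b))^(1/3)*(-1 - sqrt(3)*I)/2
 h(b) = (-1/(C1 + 4*b))^(1/3)*(-1 + sqrt(3)*I)/2


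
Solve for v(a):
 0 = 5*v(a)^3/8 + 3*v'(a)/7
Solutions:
 v(a) = -2*sqrt(3)*sqrt(-1/(C1 - 35*a))
 v(a) = 2*sqrt(3)*sqrt(-1/(C1 - 35*a))


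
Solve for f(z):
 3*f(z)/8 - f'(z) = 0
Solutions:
 f(z) = C1*exp(3*z/8)


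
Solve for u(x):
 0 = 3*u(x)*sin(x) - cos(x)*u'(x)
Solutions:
 u(x) = C1/cos(x)^3


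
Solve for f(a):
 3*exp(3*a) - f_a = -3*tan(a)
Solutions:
 f(a) = C1 + exp(3*a) - 3*log(cos(a))


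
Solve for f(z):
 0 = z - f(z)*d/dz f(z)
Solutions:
 f(z) = -sqrt(C1 + z^2)
 f(z) = sqrt(C1 + z^2)


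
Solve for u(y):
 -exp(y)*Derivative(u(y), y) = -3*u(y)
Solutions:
 u(y) = C1*exp(-3*exp(-y))


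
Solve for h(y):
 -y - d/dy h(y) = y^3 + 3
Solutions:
 h(y) = C1 - y^4/4 - y^2/2 - 3*y


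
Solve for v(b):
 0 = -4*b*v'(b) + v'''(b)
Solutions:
 v(b) = C1 + Integral(C2*airyai(2^(2/3)*b) + C3*airybi(2^(2/3)*b), b)


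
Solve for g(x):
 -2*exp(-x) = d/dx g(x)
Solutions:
 g(x) = C1 + 2*exp(-x)


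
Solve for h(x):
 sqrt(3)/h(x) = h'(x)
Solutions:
 h(x) = -sqrt(C1 + 2*sqrt(3)*x)
 h(x) = sqrt(C1 + 2*sqrt(3)*x)


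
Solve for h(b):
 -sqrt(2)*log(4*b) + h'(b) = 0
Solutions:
 h(b) = C1 + sqrt(2)*b*log(b) - sqrt(2)*b + 2*sqrt(2)*b*log(2)


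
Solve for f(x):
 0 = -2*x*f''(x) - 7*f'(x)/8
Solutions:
 f(x) = C1 + C2*x^(9/16)


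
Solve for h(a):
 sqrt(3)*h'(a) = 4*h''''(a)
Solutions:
 h(a) = C1 + C4*exp(2^(1/3)*3^(1/6)*a/2) + (C2*sin(2^(1/3)*3^(2/3)*a/4) + C3*cos(2^(1/3)*3^(2/3)*a/4))*exp(-2^(1/3)*3^(1/6)*a/4)


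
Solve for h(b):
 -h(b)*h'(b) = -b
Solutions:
 h(b) = -sqrt(C1 + b^2)
 h(b) = sqrt(C1 + b^2)


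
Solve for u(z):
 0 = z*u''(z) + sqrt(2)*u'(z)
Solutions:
 u(z) = C1 + C2*z^(1 - sqrt(2))


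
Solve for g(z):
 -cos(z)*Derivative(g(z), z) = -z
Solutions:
 g(z) = C1 + Integral(z/cos(z), z)


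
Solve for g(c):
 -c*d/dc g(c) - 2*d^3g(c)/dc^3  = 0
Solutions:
 g(c) = C1 + Integral(C2*airyai(-2^(2/3)*c/2) + C3*airybi(-2^(2/3)*c/2), c)


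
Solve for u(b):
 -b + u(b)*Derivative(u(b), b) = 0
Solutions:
 u(b) = -sqrt(C1 + b^2)
 u(b) = sqrt(C1 + b^2)


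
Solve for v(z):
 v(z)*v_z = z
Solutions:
 v(z) = -sqrt(C1 + z^2)
 v(z) = sqrt(C1 + z^2)


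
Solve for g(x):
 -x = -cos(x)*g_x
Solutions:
 g(x) = C1 + Integral(x/cos(x), x)


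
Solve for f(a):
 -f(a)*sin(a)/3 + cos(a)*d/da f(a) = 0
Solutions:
 f(a) = C1/cos(a)^(1/3)


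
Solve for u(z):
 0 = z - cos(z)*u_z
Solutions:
 u(z) = C1 + Integral(z/cos(z), z)


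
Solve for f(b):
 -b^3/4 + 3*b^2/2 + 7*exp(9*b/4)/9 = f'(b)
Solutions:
 f(b) = C1 - b^4/16 + b^3/2 + 28*exp(9*b/4)/81


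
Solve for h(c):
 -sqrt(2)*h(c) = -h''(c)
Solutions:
 h(c) = C1*exp(-2^(1/4)*c) + C2*exp(2^(1/4)*c)


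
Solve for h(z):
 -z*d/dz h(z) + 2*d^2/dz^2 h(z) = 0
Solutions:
 h(z) = C1 + C2*erfi(z/2)


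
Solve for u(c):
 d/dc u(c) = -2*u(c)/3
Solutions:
 u(c) = C1*exp(-2*c/3)


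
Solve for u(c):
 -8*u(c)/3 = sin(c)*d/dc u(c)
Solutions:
 u(c) = C1*(cos(c) + 1)^(4/3)/(cos(c) - 1)^(4/3)


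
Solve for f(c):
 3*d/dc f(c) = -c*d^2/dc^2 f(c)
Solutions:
 f(c) = C1 + C2/c^2


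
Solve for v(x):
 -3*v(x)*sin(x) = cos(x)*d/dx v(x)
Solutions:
 v(x) = C1*cos(x)^3


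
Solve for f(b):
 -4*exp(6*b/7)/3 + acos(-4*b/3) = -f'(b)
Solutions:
 f(b) = C1 - b*acos(-4*b/3) - sqrt(9 - 16*b^2)/4 + 14*exp(6*b/7)/9


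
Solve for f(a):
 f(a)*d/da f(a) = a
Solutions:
 f(a) = -sqrt(C1 + a^2)
 f(a) = sqrt(C1 + a^2)


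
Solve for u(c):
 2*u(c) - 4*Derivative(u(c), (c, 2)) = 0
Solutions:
 u(c) = C1*exp(-sqrt(2)*c/2) + C2*exp(sqrt(2)*c/2)


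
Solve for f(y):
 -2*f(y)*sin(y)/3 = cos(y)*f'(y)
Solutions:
 f(y) = C1*cos(y)^(2/3)


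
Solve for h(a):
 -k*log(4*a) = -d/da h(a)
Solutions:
 h(a) = C1 + a*k*log(a) - a*k + a*k*log(4)


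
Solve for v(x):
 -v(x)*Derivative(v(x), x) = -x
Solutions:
 v(x) = -sqrt(C1 + x^2)
 v(x) = sqrt(C1 + x^2)


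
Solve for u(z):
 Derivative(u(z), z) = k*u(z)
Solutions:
 u(z) = C1*exp(k*z)


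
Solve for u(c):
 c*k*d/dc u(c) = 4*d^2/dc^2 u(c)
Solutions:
 u(c) = Piecewise((-sqrt(2)*sqrt(pi)*C1*erf(sqrt(2)*c*sqrt(-k)/4)/sqrt(-k) - C2, (k > 0) | (k < 0)), (-C1*c - C2, True))


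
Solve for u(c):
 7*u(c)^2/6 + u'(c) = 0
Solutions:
 u(c) = 6/(C1 + 7*c)


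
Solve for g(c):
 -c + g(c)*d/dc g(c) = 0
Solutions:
 g(c) = -sqrt(C1 + c^2)
 g(c) = sqrt(C1 + c^2)


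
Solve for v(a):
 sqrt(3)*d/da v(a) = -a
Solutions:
 v(a) = C1 - sqrt(3)*a^2/6


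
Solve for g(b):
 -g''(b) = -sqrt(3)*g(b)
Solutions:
 g(b) = C1*exp(-3^(1/4)*b) + C2*exp(3^(1/4)*b)


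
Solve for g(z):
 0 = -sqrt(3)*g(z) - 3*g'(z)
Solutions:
 g(z) = C1*exp(-sqrt(3)*z/3)


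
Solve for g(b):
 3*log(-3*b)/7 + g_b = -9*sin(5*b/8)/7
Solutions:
 g(b) = C1 - 3*b*log(-b)/7 - 3*b*log(3)/7 + 3*b/7 + 72*cos(5*b/8)/35


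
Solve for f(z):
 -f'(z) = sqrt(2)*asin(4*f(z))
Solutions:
 Integral(1/asin(4*_y), (_y, f(z))) = C1 - sqrt(2)*z


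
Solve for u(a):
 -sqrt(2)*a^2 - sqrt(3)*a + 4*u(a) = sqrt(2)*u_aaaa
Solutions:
 u(a) = C1*exp(-2^(3/8)*a) + C2*exp(2^(3/8)*a) + C3*sin(2^(3/8)*a) + C4*cos(2^(3/8)*a) + sqrt(2)*a^2/4 + sqrt(3)*a/4


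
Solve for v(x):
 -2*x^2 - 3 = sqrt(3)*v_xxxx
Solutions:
 v(x) = C1 + C2*x + C3*x^2 + C4*x^3 - sqrt(3)*x^6/540 - sqrt(3)*x^4/24


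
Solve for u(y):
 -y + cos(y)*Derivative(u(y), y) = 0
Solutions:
 u(y) = C1 + Integral(y/cos(y), y)


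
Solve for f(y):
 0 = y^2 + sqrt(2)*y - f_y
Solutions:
 f(y) = C1 + y^3/3 + sqrt(2)*y^2/2


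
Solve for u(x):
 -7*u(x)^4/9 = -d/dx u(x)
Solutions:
 u(x) = 3^(1/3)*(-1/(C1 + 7*x))^(1/3)
 u(x) = (-1/(C1 + 7*x))^(1/3)*(-3^(1/3) - 3^(5/6)*I)/2
 u(x) = (-1/(C1 + 7*x))^(1/3)*(-3^(1/3) + 3^(5/6)*I)/2


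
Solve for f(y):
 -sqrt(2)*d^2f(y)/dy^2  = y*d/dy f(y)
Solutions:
 f(y) = C1 + C2*erf(2^(1/4)*y/2)


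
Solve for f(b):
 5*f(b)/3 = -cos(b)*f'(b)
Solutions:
 f(b) = C1*(sin(b) - 1)^(5/6)/(sin(b) + 1)^(5/6)


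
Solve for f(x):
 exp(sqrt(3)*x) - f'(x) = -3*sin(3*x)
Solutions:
 f(x) = C1 + sqrt(3)*exp(sqrt(3)*x)/3 - cos(3*x)


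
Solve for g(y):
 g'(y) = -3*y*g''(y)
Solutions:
 g(y) = C1 + C2*y^(2/3)


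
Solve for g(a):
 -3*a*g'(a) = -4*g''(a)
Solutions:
 g(a) = C1 + C2*erfi(sqrt(6)*a/4)


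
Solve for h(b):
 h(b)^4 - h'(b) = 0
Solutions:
 h(b) = (-1/(C1 + 3*b))^(1/3)
 h(b) = (-1/(C1 + b))^(1/3)*(-3^(2/3) - 3*3^(1/6)*I)/6
 h(b) = (-1/(C1 + b))^(1/3)*(-3^(2/3) + 3*3^(1/6)*I)/6


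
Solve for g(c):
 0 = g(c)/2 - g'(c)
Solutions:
 g(c) = C1*exp(c/2)


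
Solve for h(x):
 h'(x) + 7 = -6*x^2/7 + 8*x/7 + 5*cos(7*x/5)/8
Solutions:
 h(x) = C1 - 2*x^3/7 + 4*x^2/7 - 7*x + 25*sin(7*x/5)/56


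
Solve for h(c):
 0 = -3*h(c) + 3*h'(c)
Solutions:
 h(c) = C1*exp(c)


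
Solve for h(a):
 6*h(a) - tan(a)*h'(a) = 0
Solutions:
 h(a) = C1*sin(a)^6


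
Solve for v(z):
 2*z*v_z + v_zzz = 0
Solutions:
 v(z) = C1 + Integral(C2*airyai(-2^(1/3)*z) + C3*airybi(-2^(1/3)*z), z)


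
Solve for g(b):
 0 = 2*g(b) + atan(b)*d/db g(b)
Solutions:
 g(b) = C1*exp(-2*Integral(1/atan(b), b))


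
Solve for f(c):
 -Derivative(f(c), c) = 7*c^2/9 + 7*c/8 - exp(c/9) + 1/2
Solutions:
 f(c) = C1 - 7*c^3/27 - 7*c^2/16 - c/2 + 9*exp(c/9)


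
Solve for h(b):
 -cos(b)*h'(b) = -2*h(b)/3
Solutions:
 h(b) = C1*(sin(b) + 1)^(1/3)/(sin(b) - 1)^(1/3)


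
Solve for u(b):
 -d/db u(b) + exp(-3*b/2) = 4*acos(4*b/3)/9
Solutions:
 u(b) = C1 - 4*b*acos(4*b/3)/9 + sqrt(9 - 16*b^2)/9 - 2*exp(-3*b/2)/3


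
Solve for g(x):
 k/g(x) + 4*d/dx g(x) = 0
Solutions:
 g(x) = -sqrt(C1 - 2*k*x)/2
 g(x) = sqrt(C1 - 2*k*x)/2


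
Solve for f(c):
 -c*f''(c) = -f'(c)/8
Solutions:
 f(c) = C1 + C2*c^(9/8)


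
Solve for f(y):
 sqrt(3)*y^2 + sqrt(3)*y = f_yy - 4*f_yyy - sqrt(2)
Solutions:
 f(y) = C1 + C2*y + C3*exp(y/4) + sqrt(3)*y^4/12 + 3*sqrt(3)*y^3/2 + y^2*(sqrt(2)/2 + 18*sqrt(3))


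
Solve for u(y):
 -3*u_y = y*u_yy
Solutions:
 u(y) = C1 + C2/y^2


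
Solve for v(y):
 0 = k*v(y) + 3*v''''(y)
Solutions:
 v(y) = C1*exp(-3^(3/4)*y*(-k)^(1/4)/3) + C2*exp(3^(3/4)*y*(-k)^(1/4)/3) + C3*exp(-3^(3/4)*I*y*(-k)^(1/4)/3) + C4*exp(3^(3/4)*I*y*(-k)^(1/4)/3)


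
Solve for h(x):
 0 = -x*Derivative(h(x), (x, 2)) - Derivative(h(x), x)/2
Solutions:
 h(x) = C1 + C2*sqrt(x)


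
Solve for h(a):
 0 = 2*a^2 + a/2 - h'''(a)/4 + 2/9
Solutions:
 h(a) = C1 + C2*a + C3*a^2 + 2*a^5/15 + a^4/12 + 4*a^3/27


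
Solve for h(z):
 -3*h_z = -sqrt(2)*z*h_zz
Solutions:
 h(z) = C1 + C2*z^(1 + 3*sqrt(2)/2)


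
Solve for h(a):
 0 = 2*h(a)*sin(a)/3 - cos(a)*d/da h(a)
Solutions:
 h(a) = C1/cos(a)^(2/3)


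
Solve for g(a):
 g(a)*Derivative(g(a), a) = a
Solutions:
 g(a) = -sqrt(C1 + a^2)
 g(a) = sqrt(C1 + a^2)


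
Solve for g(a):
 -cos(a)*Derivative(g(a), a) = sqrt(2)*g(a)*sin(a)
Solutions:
 g(a) = C1*cos(a)^(sqrt(2))


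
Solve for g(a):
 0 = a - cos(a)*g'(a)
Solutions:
 g(a) = C1 + Integral(a/cos(a), a)


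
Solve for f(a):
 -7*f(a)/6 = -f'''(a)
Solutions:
 f(a) = C3*exp(6^(2/3)*7^(1/3)*a/6) + (C1*sin(2^(2/3)*3^(1/6)*7^(1/3)*a/4) + C2*cos(2^(2/3)*3^(1/6)*7^(1/3)*a/4))*exp(-6^(2/3)*7^(1/3)*a/12)


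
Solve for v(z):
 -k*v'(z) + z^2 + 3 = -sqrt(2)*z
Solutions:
 v(z) = C1 + z^3/(3*k) + sqrt(2)*z^2/(2*k) + 3*z/k


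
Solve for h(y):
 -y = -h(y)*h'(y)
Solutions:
 h(y) = -sqrt(C1 + y^2)
 h(y) = sqrt(C1 + y^2)


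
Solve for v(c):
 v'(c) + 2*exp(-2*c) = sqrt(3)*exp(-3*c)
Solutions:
 v(c) = C1 + exp(-2*c) - sqrt(3)*exp(-3*c)/3


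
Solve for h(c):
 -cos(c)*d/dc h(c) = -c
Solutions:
 h(c) = C1 + Integral(c/cos(c), c)


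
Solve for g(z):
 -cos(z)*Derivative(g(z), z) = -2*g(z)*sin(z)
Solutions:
 g(z) = C1/cos(z)^2


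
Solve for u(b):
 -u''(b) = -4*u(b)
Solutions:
 u(b) = C1*exp(-2*b) + C2*exp(2*b)


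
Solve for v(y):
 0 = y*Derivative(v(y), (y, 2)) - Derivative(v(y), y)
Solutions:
 v(y) = C1 + C2*y^2


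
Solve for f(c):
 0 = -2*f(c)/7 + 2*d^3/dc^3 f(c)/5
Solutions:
 f(c) = C3*exp(5^(1/3)*7^(2/3)*c/7) + (C1*sin(sqrt(3)*5^(1/3)*7^(2/3)*c/14) + C2*cos(sqrt(3)*5^(1/3)*7^(2/3)*c/14))*exp(-5^(1/3)*7^(2/3)*c/14)


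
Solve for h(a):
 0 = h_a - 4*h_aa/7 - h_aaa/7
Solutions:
 h(a) = C1 + C2*exp(a*(-2 + sqrt(11))) + C3*exp(-a*(2 + sqrt(11)))


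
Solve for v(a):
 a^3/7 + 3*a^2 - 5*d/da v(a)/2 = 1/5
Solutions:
 v(a) = C1 + a^4/70 + 2*a^3/5 - 2*a/25


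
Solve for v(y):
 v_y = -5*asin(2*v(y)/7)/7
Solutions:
 Integral(1/asin(2*_y/7), (_y, v(y))) = C1 - 5*y/7


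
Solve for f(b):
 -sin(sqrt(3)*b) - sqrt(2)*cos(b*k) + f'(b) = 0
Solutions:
 f(b) = C1 - sqrt(3)*cos(sqrt(3)*b)/3 + sqrt(2)*sin(b*k)/k


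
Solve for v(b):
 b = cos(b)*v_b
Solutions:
 v(b) = C1 + Integral(b/cos(b), b)


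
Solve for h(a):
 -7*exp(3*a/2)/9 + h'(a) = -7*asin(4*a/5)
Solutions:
 h(a) = C1 - 7*a*asin(4*a/5) - 7*sqrt(25 - 16*a^2)/4 + 14*exp(3*a/2)/27


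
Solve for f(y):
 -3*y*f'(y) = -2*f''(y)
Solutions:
 f(y) = C1 + C2*erfi(sqrt(3)*y/2)


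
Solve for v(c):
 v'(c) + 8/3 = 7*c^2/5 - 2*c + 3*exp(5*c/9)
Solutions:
 v(c) = C1 + 7*c^3/15 - c^2 - 8*c/3 + 27*exp(5*c/9)/5


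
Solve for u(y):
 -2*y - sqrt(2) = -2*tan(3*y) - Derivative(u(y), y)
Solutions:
 u(y) = C1 + y^2 + sqrt(2)*y + 2*log(cos(3*y))/3


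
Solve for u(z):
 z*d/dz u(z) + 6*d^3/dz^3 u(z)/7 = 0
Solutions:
 u(z) = C1 + Integral(C2*airyai(-6^(2/3)*7^(1/3)*z/6) + C3*airybi(-6^(2/3)*7^(1/3)*z/6), z)


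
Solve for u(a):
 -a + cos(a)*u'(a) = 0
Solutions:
 u(a) = C1 + Integral(a/cos(a), a)


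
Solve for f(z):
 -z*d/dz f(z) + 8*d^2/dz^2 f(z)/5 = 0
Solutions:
 f(z) = C1 + C2*erfi(sqrt(5)*z/4)


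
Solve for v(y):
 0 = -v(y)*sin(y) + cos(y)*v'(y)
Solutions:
 v(y) = C1/cos(y)


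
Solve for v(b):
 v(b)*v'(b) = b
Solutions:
 v(b) = -sqrt(C1 + b^2)
 v(b) = sqrt(C1 + b^2)


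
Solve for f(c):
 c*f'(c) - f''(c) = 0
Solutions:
 f(c) = C1 + C2*erfi(sqrt(2)*c/2)


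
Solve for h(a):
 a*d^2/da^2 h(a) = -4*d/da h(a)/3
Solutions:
 h(a) = C1 + C2/a^(1/3)


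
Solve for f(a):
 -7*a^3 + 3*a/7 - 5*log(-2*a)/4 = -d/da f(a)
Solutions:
 f(a) = C1 + 7*a^4/4 - 3*a^2/14 + 5*a*log(-a)/4 + 5*a*(-1 + log(2))/4


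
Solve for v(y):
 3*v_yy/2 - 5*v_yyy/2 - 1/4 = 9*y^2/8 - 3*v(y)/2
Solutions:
 v(y) = C1*exp(y*(-2^(2/3)*(5*sqrt(237) + 77)^(1/3) - 2*2^(1/3)/(5*sqrt(237) + 77)^(1/3) + 4)/20)*sin(2^(1/3)*sqrt(3)*y*(-2^(1/3)*(5*sqrt(237) + 77)^(1/3) + 2/(5*sqrt(237) + 77)^(1/3))/20) + C2*exp(y*(-2^(2/3)*(5*sqrt(237) + 77)^(1/3) - 2*2^(1/3)/(5*sqrt(237) + 77)^(1/3) + 4)/20)*cos(2^(1/3)*sqrt(3)*y*(-2^(1/3)*(5*sqrt(237) + 77)^(1/3) + 2/(5*sqrt(237) + 77)^(1/3))/20) + C3*exp(y*(2*2^(1/3)/(5*sqrt(237) + 77)^(1/3) + 2 + 2^(2/3)*(5*sqrt(237) + 77)^(1/3))/10) + 3*y^2/4 - 4/3


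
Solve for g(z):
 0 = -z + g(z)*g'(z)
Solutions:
 g(z) = -sqrt(C1 + z^2)
 g(z) = sqrt(C1 + z^2)


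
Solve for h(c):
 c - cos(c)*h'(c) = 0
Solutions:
 h(c) = C1 + Integral(c/cos(c), c)


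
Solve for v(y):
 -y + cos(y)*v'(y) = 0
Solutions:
 v(y) = C1 + Integral(y/cos(y), y)


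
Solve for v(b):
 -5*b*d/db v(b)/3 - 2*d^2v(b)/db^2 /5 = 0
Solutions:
 v(b) = C1 + C2*erf(5*sqrt(3)*b/6)


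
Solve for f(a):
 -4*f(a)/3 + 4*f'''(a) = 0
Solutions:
 f(a) = C3*exp(3^(2/3)*a/3) + (C1*sin(3^(1/6)*a/2) + C2*cos(3^(1/6)*a/2))*exp(-3^(2/3)*a/6)


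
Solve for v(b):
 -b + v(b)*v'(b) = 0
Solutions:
 v(b) = -sqrt(C1 + b^2)
 v(b) = sqrt(C1 + b^2)


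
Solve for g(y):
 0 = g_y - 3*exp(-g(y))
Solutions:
 g(y) = log(C1 + 3*y)


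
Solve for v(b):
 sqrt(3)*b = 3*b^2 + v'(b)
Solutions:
 v(b) = C1 - b^3 + sqrt(3)*b^2/2


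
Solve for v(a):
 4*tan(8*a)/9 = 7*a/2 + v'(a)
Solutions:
 v(a) = C1 - 7*a^2/4 - log(cos(8*a))/18


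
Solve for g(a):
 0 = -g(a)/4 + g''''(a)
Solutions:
 g(a) = C1*exp(-sqrt(2)*a/2) + C2*exp(sqrt(2)*a/2) + C3*sin(sqrt(2)*a/2) + C4*cos(sqrt(2)*a/2)


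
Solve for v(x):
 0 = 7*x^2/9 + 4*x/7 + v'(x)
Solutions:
 v(x) = C1 - 7*x^3/27 - 2*x^2/7


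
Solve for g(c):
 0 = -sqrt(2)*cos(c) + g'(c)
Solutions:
 g(c) = C1 + sqrt(2)*sin(c)


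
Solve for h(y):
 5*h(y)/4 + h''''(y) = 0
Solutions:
 h(y) = (C1*sin(5^(1/4)*y/2) + C2*cos(5^(1/4)*y/2))*exp(-5^(1/4)*y/2) + (C3*sin(5^(1/4)*y/2) + C4*cos(5^(1/4)*y/2))*exp(5^(1/4)*y/2)


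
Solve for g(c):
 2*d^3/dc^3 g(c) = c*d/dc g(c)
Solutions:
 g(c) = C1 + Integral(C2*airyai(2^(2/3)*c/2) + C3*airybi(2^(2/3)*c/2), c)


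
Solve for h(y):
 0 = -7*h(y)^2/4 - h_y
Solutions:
 h(y) = 4/(C1 + 7*y)


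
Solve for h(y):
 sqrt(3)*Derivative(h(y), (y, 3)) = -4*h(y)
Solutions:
 h(y) = C3*exp(-2^(2/3)*3^(5/6)*y/3) + (C1*sin(2^(2/3)*3^(1/3)*y/2) + C2*cos(2^(2/3)*3^(1/3)*y/2))*exp(2^(2/3)*3^(5/6)*y/6)


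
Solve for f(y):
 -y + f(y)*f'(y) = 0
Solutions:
 f(y) = -sqrt(C1 + y^2)
 f(y) = sqrt(C1 + y^2)


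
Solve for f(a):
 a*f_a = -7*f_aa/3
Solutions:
 f(a) = C1 + C2*erf(sqrt(42)*a/14)


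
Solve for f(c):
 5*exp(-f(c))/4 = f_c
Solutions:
 f(c) = log(C1 + 5*c/4)


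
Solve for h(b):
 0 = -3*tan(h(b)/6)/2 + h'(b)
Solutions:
 h(b) = -6*asin(C1*exp(b/4)) + 6*pi
 h(b) = 6*asin(C1*exp(b/4))


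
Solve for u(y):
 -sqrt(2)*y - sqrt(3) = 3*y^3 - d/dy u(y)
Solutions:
 u(y) = C1 + 3*y^4/4 + sqrt(2)*y^2/2 + sqrt(3)*y


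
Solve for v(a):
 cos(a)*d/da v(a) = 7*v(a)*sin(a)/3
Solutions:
 v(a) = C1/cos(a)^(7/3)


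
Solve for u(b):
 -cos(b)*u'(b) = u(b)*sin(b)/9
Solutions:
 u(b) = C1*cos(b)^(1/9)


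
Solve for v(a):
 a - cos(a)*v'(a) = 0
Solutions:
 v(a) = C1 + Integral(a/cos(a), a)


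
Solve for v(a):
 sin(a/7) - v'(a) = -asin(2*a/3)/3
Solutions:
 v(a) = C1 + a*asin(2*a/3)/3 + sqrt(9 - 4*a^2)/6 - 7*cos(a/7)


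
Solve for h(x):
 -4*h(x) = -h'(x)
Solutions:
 h(x) = C1*exp(4*x)


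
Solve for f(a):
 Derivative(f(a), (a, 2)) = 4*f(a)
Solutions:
 f(a) = C1*exp(-2*a) + C2*exp(2*a)


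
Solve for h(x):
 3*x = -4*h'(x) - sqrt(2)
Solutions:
 h(x) = C1 - 3*x^2/8 - sqrt(2)*x/4


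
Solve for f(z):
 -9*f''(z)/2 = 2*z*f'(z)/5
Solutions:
 f(z) = C1 + C2*erf(sqrt(10)*z/15)


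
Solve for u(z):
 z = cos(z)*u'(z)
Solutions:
 u(z) = C1 + Integral(z/cos(z), z)


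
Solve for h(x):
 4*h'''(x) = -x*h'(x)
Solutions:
 h(x) = C1 + Integral(C2*airyai(-2^(1/3)*x/2) + C3*airybi(-2^(1/3)*x/2), x)


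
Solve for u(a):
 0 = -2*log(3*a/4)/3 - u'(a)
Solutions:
 u(a) = C1 - 2*a*log(a)/3 - 2*a*log(3)/3 + 2*a/3 + 4*a*log(2)/3


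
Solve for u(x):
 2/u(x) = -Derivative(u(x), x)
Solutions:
 u(x) = -sqrt(C1 - 4*x)
 u(x) = sqrt(C1 - 4*x)


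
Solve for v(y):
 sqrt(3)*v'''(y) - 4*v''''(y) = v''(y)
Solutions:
 v(y) = C1 + C2*y + (C3*sin(sqrt(13)*y/8) + C4*cos(sqrt(13)*y/8))*exp(sqrt(3)*y/8)


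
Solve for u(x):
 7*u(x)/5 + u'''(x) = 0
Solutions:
 u(x) = C3*exp(-5^(2/3)*7^(1/3)*x/5) + (C1*sin(sqrt(3)*5^(2/3)*7^(1/3)*x/10) + C2*cos(sqrt(3)*5^(2/3)*7^(1/3)*x/10))*exp(5^(2/3)*7^(1/3)*x/10)


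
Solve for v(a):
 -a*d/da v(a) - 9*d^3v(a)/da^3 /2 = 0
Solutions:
 v(a) = C1 + Integral(C2*airyai(-6^(1/3)*a/3) + C3*airybi(-6^(1/3)*a/3), a)


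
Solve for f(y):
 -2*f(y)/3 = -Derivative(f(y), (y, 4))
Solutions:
 f(y) = C1*exp(-2^(1/4)*3^(3/4)*y/3) + C2*exp(2^(1/4)*3^(3/4)*y/3) + C3*sin(2^(1/4)*3^(3/4)*y/3) + C4*cos(2^(1/4)*3^(3/4)*y/3)
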